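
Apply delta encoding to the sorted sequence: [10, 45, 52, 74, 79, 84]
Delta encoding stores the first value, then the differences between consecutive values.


First value: 10
Deltas:
  45 - 10 = 35
  52 - 45 = 7
  74 - 52 = 22
  79 - 74 = 5
  84 - 79 = 5


Delta encoded: [10, 35, 7, 22, 5, 5]


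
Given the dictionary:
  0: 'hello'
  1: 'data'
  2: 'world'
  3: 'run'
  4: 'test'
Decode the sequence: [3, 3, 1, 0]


Look up each index in the dictionary:
  3 -> 'run'
  3 -> 'run'
  1 -> 'data'
  0 -> 'hello'

Decoded: "run run data hello"


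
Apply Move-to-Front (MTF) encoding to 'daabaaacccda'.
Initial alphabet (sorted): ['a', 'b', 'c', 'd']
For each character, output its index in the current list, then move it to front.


MTF encoding:
'd': index 3 in ['a', 'b', 'c', 'd'] -> ['d', 'a', 'b', 'c']
'a': index 1 in ['d', 'a', 'b', 'c'] -> ['a', 'd', 'b', 'c']
'a': index 0 in ['a', 'd', 'b', 'c'] -> ['a', 'd', 'b', 'c']
'b': index 2 in ['a', 'd', 'b', 'c'] -> ['b', 'a', 'd', 'c']
'a': index 1 in ['b', 'a', 'd', 'c'] -> ['a', 'b', 'd', 'c']
'a': index 0 in ['a', 'b', 'd', 'c'] -> ['a', 'b', 'd', 'c']
'a': index 0 in ['a', 'b', 'd', 'c'] -> ['a', 'b', 'd', 'c']
'c': index 3 in ['a', 'b', 'd', 'c'] -> ['c', 'a', 'b', 'd']
'c': index 0 in ['c', 'a', 'b', 'd'] -> ['c', 'a', 'b', 'd']
'c': index 0 in ['c', 'a', 'b', 'd'] -> ['c', 'a', 'b', 'd']
'd': index 3 in ['c', 'a', 'b', 'd'] -> ['d', 'c', 'a', 'b']
'a': index 2 in ['d', 'c', 'a', 'b'] -> ['a', 'd', 'c', 'b']


Output: [3, 1, 0, 2, 1, 0, 0, 3, 0, 0, 3, 2]


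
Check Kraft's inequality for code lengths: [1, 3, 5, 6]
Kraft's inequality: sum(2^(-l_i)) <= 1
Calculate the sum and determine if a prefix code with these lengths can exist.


Sum = 2^(-1) + 2^(-3) + 2^(-5) + 2^(-6)
    = 0.5 + 0.125 + 0.03125 + 0.015625
    = 43/64 = 0.671875
Since 0.671875 <= 1, Kraft's inequality IS satisfied.
A prefix code with these lengths CAN exist.

Kraft sum = 0.671875. Satisfied.


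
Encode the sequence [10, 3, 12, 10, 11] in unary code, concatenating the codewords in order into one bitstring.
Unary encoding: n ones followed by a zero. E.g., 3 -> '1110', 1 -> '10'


Encode each number as n ones followed by a terminating 0:
  10 -> 11111111110 (11 bits)
  3 -> 1110 (4 bits)
  12 -> 1111111111110 (13 bits)
  10 -> 11111111110 (11 bits)
  11 -> 111111111110 (12 bits)
Total length = 11 + 4 + 13 + 11 + 12 = 51 bits.

Unary([10, 3, 12, 10, 11]) = 111111111101110111111111111011111111110111111111110 (51 bits)


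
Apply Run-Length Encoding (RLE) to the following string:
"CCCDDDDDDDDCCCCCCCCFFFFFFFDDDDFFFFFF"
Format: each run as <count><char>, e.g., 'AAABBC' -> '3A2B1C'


Scanning runs left to right:
  i=0: run of 'C' x 3 -> '3C'
  i=3: run of 'D' x 8 -> '8D'
  i=11: run of 'C' x 8 -> '8C'
  i=19: run of 'F' x 7 -> '7F'
  i=26: run of 'D' x 4 -> '4D'
  i=30: run of 'F' x 6 -> '6F'

RLE = 3C8D8C7F4D6F


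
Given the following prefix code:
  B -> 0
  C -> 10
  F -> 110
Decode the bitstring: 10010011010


Decoding step by step:
Bits 10 -> C
Bits 0 -> B
Bits 10 -> C
Bits 0 -> B
Bits 110 -> F
Bits 10 -> C


Decoded message: CBCBFC


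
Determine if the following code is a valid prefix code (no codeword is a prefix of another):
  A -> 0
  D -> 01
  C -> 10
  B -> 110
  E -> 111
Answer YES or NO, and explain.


Checking each pair (does one codeword prefix another?):
  A='0' vs D='01': prefix -- VIOLATION

NO -- this is NOT a valid prefix code. A (0) is a prefix of D (01).


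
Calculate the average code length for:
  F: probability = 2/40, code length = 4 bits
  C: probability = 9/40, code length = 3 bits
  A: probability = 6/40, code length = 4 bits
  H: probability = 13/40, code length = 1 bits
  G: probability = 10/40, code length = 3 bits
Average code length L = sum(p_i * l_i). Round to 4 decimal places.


Weighted contributions p_i * l_i:
  F: (2/40) * 4 = 8/40
  C: (9/40) * 3 = 27/40
  A: (6/40) * 4 = 24/40
  H: (13/40) * 1 = 13/40
  G: (10/40) * 3 = 30/40
Sum = (8 + 27 + 24 + 13 + 30)/40 = 102/40

L = 102/40 = 2.5500 bits/symbol


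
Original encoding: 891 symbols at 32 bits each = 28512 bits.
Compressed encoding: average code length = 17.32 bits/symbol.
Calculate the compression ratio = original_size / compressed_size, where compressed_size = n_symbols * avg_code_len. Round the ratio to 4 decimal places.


original_size = n_symbols * orig_bits = 891 * 32 = 28512 bits
compressed_size = n_symbols * avg_code_len = 891 * 17.32 = 15432.12 bits
ratio = original_size / compressed_size = 28512 / 15432.12 = 1.8476

Compression ratio = 1.8476


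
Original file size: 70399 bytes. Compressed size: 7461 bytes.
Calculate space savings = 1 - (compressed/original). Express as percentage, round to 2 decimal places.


ratio = compressed/original = 7461/70399 = 0.105982
savings = 1 - ratio = 1 - 0.105982 = 0.894018
as a percentage: 0.894018 * 100 = 89.4%

Space savings = 1 - 7461/70399 = 89.4%


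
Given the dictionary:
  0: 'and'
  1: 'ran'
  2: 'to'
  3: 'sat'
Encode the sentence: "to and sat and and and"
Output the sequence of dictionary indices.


Look up each word in the dictionary:
  'to' -> 2
  'and' -> 0
  'sat' -> 3
  'and' -> 0
  'and' -> 0
  'and' -> 0

Encoded: [2, 0, 3, 0, 0, 0]


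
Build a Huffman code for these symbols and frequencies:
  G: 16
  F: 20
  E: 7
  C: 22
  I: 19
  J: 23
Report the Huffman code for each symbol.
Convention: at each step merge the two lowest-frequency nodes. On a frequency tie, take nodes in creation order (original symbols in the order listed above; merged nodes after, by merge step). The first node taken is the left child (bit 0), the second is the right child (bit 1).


Huffman tree construction:
Step 1: Merge E(7) + G(16) = 23
Step 2: Merge I(19) + F(20) = 39
Step 3: Merge C(22) + J(23) = 45
Step 4: Merge (E+G)(23) + (I+F)(39) = 62
Step 5: Merge (C+J)(45) + ((E+G)+(I+F))(62) = 107
Read each symbol's code off the tree from the root (left child = 0, right child = 1).

Codes:
  G: 101 (length 3)
  F: 111 (length 3)
  E: 100 (length 3)
  C: 00 (length 2)
  I: 110 (length 3)
  J: 01 (length 2)
Average code length: 276/107 = 2.5794 bits/symbol


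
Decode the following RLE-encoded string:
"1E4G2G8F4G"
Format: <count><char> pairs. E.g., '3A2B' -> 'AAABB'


Expanding each <count><char> pair:
  1E -> 'E'
  4G -> 'GGGG'
  2G -> 'GG'
  8F -> 'FFFFFFFF'
  4G -> 'GGGG'

Decoded = EGGGGGGFFFFFFFFGGGG


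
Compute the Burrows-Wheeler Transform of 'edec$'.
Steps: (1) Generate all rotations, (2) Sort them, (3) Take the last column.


Rotations (sorted):
  0: $edec -> last char: c
  1: c$ede -> last char: e
  2: dec$e -> last char: e
  3: ec$ed -> last char: d
  4: edec$ -> last char: $


BWT = ceed$


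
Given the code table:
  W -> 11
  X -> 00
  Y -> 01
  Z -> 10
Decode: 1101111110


Decoding:
11 -> W
01 -> Y
11 -> W
11 -> W
10 -> Z


Result: WYWWZ


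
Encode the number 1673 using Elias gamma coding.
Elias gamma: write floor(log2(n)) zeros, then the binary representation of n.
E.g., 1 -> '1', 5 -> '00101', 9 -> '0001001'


num_bits = floor(log2(1673)) + 1 = 11
leading_zeros = num_bits - 1 = 10
binary(1673) = 11010001001

Elias gamma(1673) = '0000000000' + '11010001001' = 000000000011010001001 (21 bits)


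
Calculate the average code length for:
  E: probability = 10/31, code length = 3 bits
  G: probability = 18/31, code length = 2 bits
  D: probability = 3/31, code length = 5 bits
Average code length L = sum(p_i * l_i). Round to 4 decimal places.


Weighted contributions p_i * l_i:
  E: (10/31) * 3 = 30/31
  G: (18/31) * 2 = 36/31
  D: (3/31) * 5 = 15/31
Sum = (30 + 36 + 15)/31 = 81/31

L = 81/31 = 2.6129 bits/symbol


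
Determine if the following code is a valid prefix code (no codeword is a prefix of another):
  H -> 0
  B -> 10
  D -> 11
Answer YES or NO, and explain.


Checking each pair (does one codeword prefix another?):
  H='0' vs B='10': no prefix
  H='0' vs D='11': no prefix
  B='10' vs H='0': no prefix
  B='10' vs D='11': no prefix
  D='11' vs H='0': no prefix
  D='11' vs B='10': no prefix
No violation found over all pairs.

YES -- this is a valid prefix code. No codeword is a prefix of any other codeword.


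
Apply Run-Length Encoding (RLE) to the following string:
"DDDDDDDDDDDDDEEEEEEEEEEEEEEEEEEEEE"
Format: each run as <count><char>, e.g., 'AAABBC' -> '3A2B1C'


Scanning runs left to right:
  i=0: run of 'D' x 13 -> '13D'
  i=13: run of 'E' x 21 -> '21E'

RLE = 13D21E


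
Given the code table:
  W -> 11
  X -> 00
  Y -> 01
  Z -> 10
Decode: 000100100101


Decoding:
00 -> X
01 -> Y
00 -> X
10 -> Z
01 -> Y
01 -> Y


Result: XYXZYY


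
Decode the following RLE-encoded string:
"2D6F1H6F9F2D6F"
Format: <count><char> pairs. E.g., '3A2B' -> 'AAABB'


Expanding each <count><char> pair:
  2D -> 'DD'
  6F -> 'FFFFFF'
  1H -> 'H'
  6F -> 'FFFFFF'
  9F -> 'FFFFFFFFF'
  2D -> 'DD'
  6F -> 'FFFFFF'

Decoded = DDFFFFFFHFFFFFFFFFFFFFFFDDFFFFFF


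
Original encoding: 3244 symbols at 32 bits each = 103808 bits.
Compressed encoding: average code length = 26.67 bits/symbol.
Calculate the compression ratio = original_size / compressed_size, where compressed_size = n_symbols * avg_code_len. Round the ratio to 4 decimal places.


original_size = n_symbols * orig_bits = 3244 * 32 = 103808 bits
compressed_size = n_symbols * avg_code_len = 3244 * 26.67 = 86517.48 bits
ratio = original_size / compressed_size = 103808 / 86517.48 = 1.1999

Compression ratio = 1.1999


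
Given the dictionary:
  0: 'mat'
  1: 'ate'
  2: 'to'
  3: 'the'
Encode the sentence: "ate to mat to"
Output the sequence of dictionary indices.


Look up each word in the dictionary:
  'ate' -> 1
  'to' -> 2
  'mat' -> 0
  'to' -> 2

Encoded: [1, 2, 0, 2]


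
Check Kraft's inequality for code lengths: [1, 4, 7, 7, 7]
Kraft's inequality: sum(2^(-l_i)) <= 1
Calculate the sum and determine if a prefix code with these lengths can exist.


Sum = 2^(-1) + 2^(-4) + 2^(-7) + 2^(-7) + 2^(-7)
    = 0.5 + 0.0625 + 0.0078125 + 0.0078125 + 0.0078125
    = 75/128 = 0.5859375
Since 0.5859375 <= 1, Kraft's inequality IS satisfied.
A prefix code with these lengths CAN exist.

Kraft sum = 0.5859375. Satisfied.


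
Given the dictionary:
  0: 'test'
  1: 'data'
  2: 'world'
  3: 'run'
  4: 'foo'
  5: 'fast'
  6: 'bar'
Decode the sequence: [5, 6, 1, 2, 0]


Look up each index in the dictionary:
  5 -> 'fast'
  6 -> 'bar'
  1 -> 'data'
  2 -> 'world'
  0 -> 'test'

Decoded: "fast bar data world test"


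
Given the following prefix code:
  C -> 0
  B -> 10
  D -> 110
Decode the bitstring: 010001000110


Decoding step by step:
Bits 0 -> C
Bits 10 -> B
Bits 0 -> C
Bits 0 -> C
Bits 10 -> B
Bits 0 -> C
Bits 0 -> C
Bits 110 -> D


Decoded message: CBCCBCCD


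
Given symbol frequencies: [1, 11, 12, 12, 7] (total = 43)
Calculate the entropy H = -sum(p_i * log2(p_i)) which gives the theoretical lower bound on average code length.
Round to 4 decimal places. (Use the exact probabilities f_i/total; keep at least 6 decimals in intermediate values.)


Per-symbol terms -p_i * log2(p_i) with p_i = f_i/43:
  p = 1/43 = 0.023256: log2(p) = -5.426265, -p*log2(p) = 0.126192
  p = 11/43 = 0.255814: log2(p) = -1.966833, -p*log2(p) = 0.503143
  p = 12/43 = 0.279070: log2(p) = -1.841302, -p*log2(p) = 0.513852
  p = 12/43 = 0.279070: log2(p) = -1.841302, -p*log2(p) = 0.513852
  p = 7/43 = 0.162791: log2(p) = -2.618910, -p*log2(p) = 0.426334
H = 0.126192 + 0.503143 + 0.513852 + 0.513852 + 0.426334 = 2.083373

H = 2.0834 bits/symbol


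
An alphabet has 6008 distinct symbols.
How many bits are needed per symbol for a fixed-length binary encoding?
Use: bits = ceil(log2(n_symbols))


log2(6008) = 12.5527
Bracket: 2^12 = 4096 < 6008 <= 2^13 = 8192
So ceil(log2(6008)) = 13

bits = ceil(log2(6008)) = ceil(12.5527) = 13 bits


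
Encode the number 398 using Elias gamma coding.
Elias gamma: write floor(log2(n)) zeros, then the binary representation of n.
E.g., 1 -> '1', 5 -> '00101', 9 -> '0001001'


num_bits = floor(log2(398)) + 1 = 9
leading_zeros = num_bits - 1 = 8
binary(398) = 110001110

Elias gamma(398) = '00000000' + '110001110' = 00000000110001110 (17 bits)


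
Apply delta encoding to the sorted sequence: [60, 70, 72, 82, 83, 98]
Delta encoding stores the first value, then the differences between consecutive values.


First value: 60
Deltas:
  70 - 60 = 10
  72 - 70 = 2
  82 - 72 = 10
  83 - 82 = 1
  98 - 83 = 15


Delta encoded: [60, 10, 2, 10, 1, 15]


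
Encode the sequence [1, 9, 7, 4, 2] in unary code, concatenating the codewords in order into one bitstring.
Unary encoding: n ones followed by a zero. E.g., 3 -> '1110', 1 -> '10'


Encode each number as n ones followed by a terminating 0:
  1 -> 10 (2 bits)
  9 -> 1111111110 (10 bits)
  7 -> 11111110 (8 bits)
  4 -> 11110 (5 bits)
  2 -> 110 (3 bits)
Total length = 2 + 10 + 8 + 5 + 3 = 28 bits.

Unary([1, 9, 7, 4, 2]) = 1011111111101111111011110110 (28 bits)


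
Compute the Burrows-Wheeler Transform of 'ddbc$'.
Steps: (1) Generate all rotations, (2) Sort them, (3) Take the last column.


Rotations (sorted):
  0: $ddbc -> last char: c
  1: bc$dd -> last char: d
  2: c$ddb -> last char: b
  3: dbc$d -> last char: d
  4: ddbc$ -> last char: $


BWT = cdbd$


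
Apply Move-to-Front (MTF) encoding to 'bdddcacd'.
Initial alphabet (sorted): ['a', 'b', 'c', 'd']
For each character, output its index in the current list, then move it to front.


MTF encoding:
'b': index 1 in ['a', 'b', 'c', 'd'] -> ['b', 'a', 'c', 'd']
'd': index 3 in ['b', 'a', 'c', 'd'] -> ['d', 'b', 'a', 'c']
'd': index 0 in ['d', 'b', 'a', 'c'] -> ['d', 'b', 'a', 'c']
'd': index 0 in ['d', 'b', 'a', 'c'] -> ['d', 'b', 'a', 'c']
'c': index 3 in ['d', 'b', 'a', 'c'] -> ['c', 'd', 'b', 'a']
'a': index 3 in ['c', 'd', 'b', 'a'] -> ['a', 'c', 'd', 'b']
'c': index 1 in ['a', 'c', 'd', 'b'] -> ['c', 'a', 'd', 'b']
'd': index 2 in ['c', 'a', 'd', 'b'] -> ['d', 'c', 'a', 'b']


Output: [1, 3, 0, 0, 3, 3, 1, 2]


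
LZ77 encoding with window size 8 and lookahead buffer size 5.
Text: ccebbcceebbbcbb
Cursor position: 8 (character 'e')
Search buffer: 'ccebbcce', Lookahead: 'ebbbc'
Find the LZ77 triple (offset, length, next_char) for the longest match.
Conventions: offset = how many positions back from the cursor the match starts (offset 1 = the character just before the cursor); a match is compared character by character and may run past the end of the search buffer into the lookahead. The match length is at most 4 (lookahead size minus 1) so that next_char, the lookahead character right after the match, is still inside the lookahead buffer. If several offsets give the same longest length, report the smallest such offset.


Try each offset into the search buffer:
  offset=1 (pos 7, char 'e'): match length 1
  offset=2 (pos 6, char 'c'): match length 0
  offset=3 (pos 5, char 'c'): match length 0
  offset=4 (pos 4, char 'b'): match length 0
  offset=5 (pos 3, char 'b'): match length 0
  offset=6 (pos 2, char 'e'): match length 3
  offset=7 (pos 1, char 'c'): match length 0
  offset=8 (pos 0, char 'c'): match length 0
Longest match has length 3 at offset 6.
next_char = character at position 8 + 3 = 11 -> 'b'

Best match: offset=6, length=3 (matching 'ebb' starting at position 2)
LZ77 triple: (6, 3, 'b')


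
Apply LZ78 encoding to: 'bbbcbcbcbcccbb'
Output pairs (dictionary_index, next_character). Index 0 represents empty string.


LZ78 encoding steps:
Dictionary: {0: ''}
Step 1: w='' (idx 0), next='b' -> output (0, 'b'), add 'b' as idx 1
Step 2: w='b' (idx 1), next='b' -> output (1, 'b'), add 'bb' as idx 2
Step 3: w='' (idx 0), next='c' -> output (0, 'c'), add 'c' as idx 3
Step 4: w='b' (idx 1), next='c' -> output (1, 'c'), add 'bc' as idx 4
Step 5: w='bc' (idx 4), next='b' -> output (4, 'b'), add 'bcb' as idx 5
Step 6: w='c' (idx 3), next='c' -> output (3, 'c'), add 'cc' as idx 6
Step 7: w='c' (idx 3), next='b' -> output (3, 'b'), add 'cb' as idx 7
Step 8: w='b' (idx 1), end of input -> output (1, '')


Encoded: [(0, 'b'), (1, 'b'), (0, 'c'), (1, 'c'), (4, 'b'), (3, 'c'), (3, 'b'), (1, '')]


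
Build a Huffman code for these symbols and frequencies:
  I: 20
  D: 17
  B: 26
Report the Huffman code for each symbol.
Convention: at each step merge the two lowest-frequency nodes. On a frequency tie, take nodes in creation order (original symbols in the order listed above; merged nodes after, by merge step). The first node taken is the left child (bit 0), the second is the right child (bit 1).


Huffman tree construction:
Step 1: Merge D(17) + I(20) = 37
Step 2: Merge B(26) + (D+I)(37) = 63
Read each symbol's code off the tree from the root (left child = 0, right child = 1).

Codes:
  I: 11 (length 2)
  D: 10 (length 2)
  B: 0 (length 1)
Average code length: 100/63 = 1.5873 bits/symbol


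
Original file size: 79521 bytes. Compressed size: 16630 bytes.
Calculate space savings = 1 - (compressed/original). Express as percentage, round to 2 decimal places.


ratio = compressed/original = 16630/79521 = 0.209127
savings = 1 - ratio = 1 - 0.209127 = 0.790873
as a percentage: 0.790873 * 100 = 79.09%

Space savings = 1 - 16630/79521 = 79.09%


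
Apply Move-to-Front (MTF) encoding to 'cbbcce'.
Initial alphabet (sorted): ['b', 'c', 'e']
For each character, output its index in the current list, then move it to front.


MTF encoding:
'c': index 1 in ['b', 'c', 'e'] -> ['c', 'b', 'e']
'b': index 1 in ['c', 'b', 'e'] -> ['b', 'c', 'e']
'b': index 0 in ['b', 'c', 'e'] -> ['b', 'c', 'e']
'c': index 1 in ['b', 'c', 'e'] -> ['c', 'b', 'e']
'c': index 0 in ['c', 'b', 'e'] -> ['c', 'b', 'e']
'e': index 2 in ['c', 'b', 'e'] -> ['e', 'c', 'b']


Output: [1, 1, 0, 1, 0, 2]


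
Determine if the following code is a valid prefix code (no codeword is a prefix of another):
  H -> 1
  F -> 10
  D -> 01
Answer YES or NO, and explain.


Checking each pair (does one codeword prefix another?):
  H='1' vs F='10': prefix -- VIOLATION

NO -- this is NOT a valid prefix code. H (1) is a prefix of F (10).


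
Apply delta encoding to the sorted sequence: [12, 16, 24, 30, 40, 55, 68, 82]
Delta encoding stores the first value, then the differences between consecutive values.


First value: 12
Deltas:
  16 - 12 = 4
  24 - 16 = 8
  30 - 24 = 6
  40 - 30 = 10
  55 - 40 = 15
  68 - 55 = 13
  82 - 68 = 14


Delta encoded: [12, 4, 8, 6, 10, 15, 13, 14]


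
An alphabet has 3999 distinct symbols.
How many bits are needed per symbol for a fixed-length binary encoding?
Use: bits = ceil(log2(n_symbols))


log2(3999) = 11.9654
Bracket: 2^11 = 2048 < 3999 <= 2^12 = 4096
So ceil(log2(3999)) = 12

bits = ceil(log2(3999)) = ceil(11.9654) = 12 bits


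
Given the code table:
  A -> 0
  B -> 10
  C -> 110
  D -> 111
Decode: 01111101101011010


Decoding:
0 -> A
111 -> D
110 -> C
110 -> C
10 -> B
110 -> C
10 -> B


Result: ADCCBCB


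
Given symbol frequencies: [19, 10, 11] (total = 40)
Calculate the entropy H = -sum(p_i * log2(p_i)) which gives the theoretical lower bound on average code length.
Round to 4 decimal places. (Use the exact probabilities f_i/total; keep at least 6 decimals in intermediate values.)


Per-symbol terms -p_i * log2(p_i) with p_i = f_i/40:
  p = 19/40 = 0.475000: log2(p) = -1.074001, -p*log2(p) = 0.510150
  p = 10/40 = 0.250000: log2(p) = -2.000000, -p*log2(p) = 0.500000
  p = 11/40 = 0.275000: log2(p) = -1.862496, -p*log2(p) = 0.512187
H = 0.510150 + 0.500000 + 0.512187 = 1.522337

H = 1.5223 bits/symbol


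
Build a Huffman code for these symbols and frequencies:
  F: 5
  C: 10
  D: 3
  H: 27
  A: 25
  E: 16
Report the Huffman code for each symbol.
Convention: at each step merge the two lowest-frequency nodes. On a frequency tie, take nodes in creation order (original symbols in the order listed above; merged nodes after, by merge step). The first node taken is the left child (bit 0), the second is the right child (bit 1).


Huffman tree construction:
Step 1: Merge D(3) + F(5) = 8
Step 2: Merge (D+F)(8) + C(10) = 18
Step 3: Merge E(16) + ((D+F)+C)(18) = 34
Step 4: Merge A(25) + H(27) = 52
Step 5: Merge (E+((D+F)+C))(34) + (A+H)(52) = 86
Read each symbol's code off the tree from the root (left child = 0, right child = 1).

Codes:
  F: 0101 (length 4)
  C: 011 (length 3)
  D: 0100 (length 4)
  H: 11 (length 2)
  A: 10 (length 2)
  E: 00 (length 2)
Average code length: 198/86 = 2.3023 bits/symbol


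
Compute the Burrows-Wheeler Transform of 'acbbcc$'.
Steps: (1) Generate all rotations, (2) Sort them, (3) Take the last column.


Rotations (sorted):
  0: $acbbcc -> last char: c
  1: acbbcc$ -> last char: $
  2: bbcc$ac -> last char: c
  3: bcc$acb -> last char: b
  4: c$acbbc -> last char: c
  5: cbbcc$a -> last char: a
  6: cc$acbb -> last char: b


BWT = c$cbcab


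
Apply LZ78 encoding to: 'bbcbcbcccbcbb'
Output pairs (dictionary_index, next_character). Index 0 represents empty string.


LZ78 encoding steps:
Dictionary: {0: ''}
Step 1: w='' (idx 0), next='b' -> output (0, 'b'), add 'b' as idx 1
Step 2: w='b' (idx 1), next='c' -> output (1, 'c'), add 'bc' as idx 2
Step 3: w='bc' (idx 2), next='b' -> output (2, 'b'), add 'bcb' as idx 3
Step 4: w='' (idx 0), next='c' -> output (0, 'c'), add 'c' as idx 4
Step 5: w='c' (idx 4), next='c' -> output (4, 'c'), add 'cc' as idx 5
Step 6: w='bcb' (idx 3), next='b' -> output (3, 'b'), add 'bcbb' as idx 6


Encoded: [(0, 'b'), (1, 'c'), (2, 'b'), (0, 'c'), (4, 'c'), (3, 'b')]


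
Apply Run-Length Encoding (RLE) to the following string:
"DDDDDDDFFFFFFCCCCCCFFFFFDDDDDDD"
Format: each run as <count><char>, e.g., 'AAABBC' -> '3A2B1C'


Scanning runs left to right:
  i=0: run of 'D' x 7 -> '7D'
  i=7: run of 'F' x 6 -> '6F'
  i=13: run of 'C' x 6 -> '6C'
  i=19: run of 'F' x 5 -> '5F'
  i=24: run of 'D' x 7 -> '7D'

RLE = 7D6F6C5F7D


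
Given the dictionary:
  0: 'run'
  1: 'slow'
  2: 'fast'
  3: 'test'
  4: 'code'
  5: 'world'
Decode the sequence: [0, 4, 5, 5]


Look up each index in the dictionary:
  0 -> 'run'
  4 -> 'code'
  5 -> 'world'
  5 -> 'world'

Decoded: "run code world world"


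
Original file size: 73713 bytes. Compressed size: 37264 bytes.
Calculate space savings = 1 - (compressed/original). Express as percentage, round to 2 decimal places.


ratio = compressed/original = 37264/73713 = 0.505528
savings = 1 - ratio = 1 - 0.505528 = 0.494472
as a percentage: 0.494472 * 100 = 49.45%

Space savings = 1 - 37264/73713 = 49.45%


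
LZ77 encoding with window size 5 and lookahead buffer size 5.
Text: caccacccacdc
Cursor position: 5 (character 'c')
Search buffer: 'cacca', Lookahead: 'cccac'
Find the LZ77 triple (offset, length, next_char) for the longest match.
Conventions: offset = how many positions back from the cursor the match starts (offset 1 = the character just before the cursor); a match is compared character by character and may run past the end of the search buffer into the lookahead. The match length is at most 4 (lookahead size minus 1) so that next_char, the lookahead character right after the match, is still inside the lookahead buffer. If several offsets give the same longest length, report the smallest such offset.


Try each offset into the search buffer:
  offset=1 (pos 4, char 'a'): match length 0
  offset=2 (pos 3, char 'c'): match length 1
  offset=3 (pos 2, char 'c'): match length 2
  offset=4 (pos 1, char 'a'): match length 0
  offset=5 (pos 0, char 'c'): match length 1
Longest match has length 2 at offset 3.
next_char = character at position 5 + 2 = 7 -> 'c'

Best match: offset=3, length=2 (matching 'cc' starting at position 2)
LZ77 triple: (3, 2, 'c')


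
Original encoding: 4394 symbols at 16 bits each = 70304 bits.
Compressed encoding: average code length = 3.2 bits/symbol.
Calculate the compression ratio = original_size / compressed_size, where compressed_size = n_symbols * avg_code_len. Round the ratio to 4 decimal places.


original_size = n_symbols * orig_bits = 4394 * 16 = 70304 bits
compressed_size = n_symbols * avg_code_len = 4394 * 3.2 = 14060.8 bits
ratio = original_size / compressed_size = 70304 / 14060.8 = 5.0

Compression ratio = 5.0


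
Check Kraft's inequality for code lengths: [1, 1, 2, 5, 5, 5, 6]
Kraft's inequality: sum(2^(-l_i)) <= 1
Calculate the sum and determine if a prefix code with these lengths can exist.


Sum = 2^(-1) + 2^(-1) + 2^(-2) + 2^(-5) + 2^(-5) + 2^(-5) + 2^(-6)
    = 0.5 + 0.5 + 0.25 + 0.03125 + 0.03125 + 0.03125 + 0.015625
    = 87/64 = 1.359375
Since 1.359375 > 1, Kraft's inequality is NOT satisfied.
A prefix code with these lengths CANNOT exist.

Kraft sum = 1.359375. Not satisfied.


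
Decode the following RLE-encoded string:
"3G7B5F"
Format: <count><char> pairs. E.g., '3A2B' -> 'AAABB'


Expanding each <count><char> pair:
  3G -> 'GGG'
  7B -> 'BBBBBBB'
  5F -> 'FFFFF'

Decoded = GGGBBBBBBBFFFFF


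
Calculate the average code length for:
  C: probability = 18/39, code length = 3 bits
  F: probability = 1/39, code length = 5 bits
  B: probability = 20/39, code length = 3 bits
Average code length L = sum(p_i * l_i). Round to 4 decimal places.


Weighted contributions p_i * l_i:
  C: (18/39) * 3 = 54/39
  F: (1/39) * 5 = 5/39
  B: (20/39) * 3 = 60/39
Sum = (54 + 5 + 60)/39 = 119/39

L = 119/39 = 3.0513 bits/symbol


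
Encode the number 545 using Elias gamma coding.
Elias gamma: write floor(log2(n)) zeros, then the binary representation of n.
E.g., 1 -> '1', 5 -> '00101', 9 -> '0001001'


num_bits = floor(log2(545)) + 1 = 10
leading_zeros = num_bits - 1 = 9
binary(545) = 1000100001

Elias gamma(545) = '000000000' + '1000100001' = 0000000001000100001 (19 bits)


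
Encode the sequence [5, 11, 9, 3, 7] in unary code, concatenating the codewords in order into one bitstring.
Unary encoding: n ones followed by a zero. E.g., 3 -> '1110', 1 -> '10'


Encode each number as n ones followed by a terminating 0:
  5 -> 111110 (6 bits)
  11 -> 111111111110 (12 bits)
  9 -> 1111111110 (10 bits)
  3 -> 1110 (4 bits)
  7 -> 11111110 (8 bits)
Total length = 6 + 12 + 10 + 4 + 8 = 40 bits.

Unary([5, 11, 9, 3, 7]) = 1111101111111111101111111110111011111110 (40 bits)


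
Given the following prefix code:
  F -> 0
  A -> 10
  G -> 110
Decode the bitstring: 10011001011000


Decoding step by step:
Bits 10 -> A
Bits 0 -> F
Bits 110 -> G
Bits 0 -> F
Bits 10 -> A
Bits 110 -> G
Bits 0 -> F
Bits 0 -> F


Decoded message: AFGFAGFF


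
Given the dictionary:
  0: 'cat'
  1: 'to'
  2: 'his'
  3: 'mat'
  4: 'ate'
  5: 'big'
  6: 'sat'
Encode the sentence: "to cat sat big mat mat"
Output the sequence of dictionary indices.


Look up each word in the dictionary:
  'to' -> 1
  'cat' -> 0
  'sat' -> 6
  'big' -> 5
  'mat' -> 3
  'mat' -> 3

Encoded: [1, 0, 6, 5, 3, 3]


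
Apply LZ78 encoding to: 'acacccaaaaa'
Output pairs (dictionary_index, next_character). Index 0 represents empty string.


LZ78 encoding steps:
Dictionary: {0: ''}
Step 1: w='' (idx 0), next='a' -> output (0, 'a'), add 'a' as idx 1
Step 2: w='' (idx 0), next='c' -> output (0, 'c'), add 'c' as idx 2
Step 3: w='a' (idx 1), next='c' -> output (1, 'c'), add 'ac' as idx 3
Step 4: w='c' (idx 2), next='c' -> output (2, 'c'), add 'cc' as idx 4
Step 5: w='a' (idx 1), next='a' -> output (1, 'a'), add 'aa' as idx 5
Step 6: w='aa' (idx 5), next='a' -> output (5, 'a'), add 'aaa' as idx 6


Encoded: [(0, 'a'), (0, 'c'), (1, 'c'), (2, 'c'), (1, 'a'), (5, 'a')]


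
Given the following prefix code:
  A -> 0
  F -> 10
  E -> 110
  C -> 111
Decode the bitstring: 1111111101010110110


Decoding step by step:
Bits 111 -> C
Bits 111 -> C
Bits 110 -> E
Bits 10 -> F
Bits 10 -> F
Bits 110 -> E
Bits 110 -> E


Decoded message: CCEFFEE


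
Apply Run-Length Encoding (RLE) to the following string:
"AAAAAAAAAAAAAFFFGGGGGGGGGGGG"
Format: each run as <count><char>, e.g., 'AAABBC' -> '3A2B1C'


Scanning runs left to right:
  i=0: run of 'A' x 13 -> '13A'
  i=13: run of 'F' x 3 -> '3F'
  i=16: run of 'G' x 12 -> '12G'

RLE = 13A3F12G


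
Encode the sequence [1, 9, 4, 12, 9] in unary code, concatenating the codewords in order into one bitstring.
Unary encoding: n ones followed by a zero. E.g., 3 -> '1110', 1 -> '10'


Encode each number as n ones followed by a terminating 0:
  1 -> 10 (2 bits)
  9 -> 1111111110 (10 bits)
  4 -> 11110 (5 bits)
  12 -> 1111111111110 (13 bits)
  9 -> 1111111110 (10 bits)
Total length = 2 + 10 + 5 + 13 + 10 = 40 bits.

Unary([1, 9, 4, 12, 9]) = 1011111111101111011111111111101111111110 (40 bits)


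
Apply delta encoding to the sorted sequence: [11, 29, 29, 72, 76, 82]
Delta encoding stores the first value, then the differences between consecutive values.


First value: 11
Deltas:
  29 - 11 = 18
  29 - 29 = 0
  72 - 29 = 43
  76 - 72 = 4
  82 - 76 = 6


Delta encoded: [11, 18, 0, 43, 4, 6]


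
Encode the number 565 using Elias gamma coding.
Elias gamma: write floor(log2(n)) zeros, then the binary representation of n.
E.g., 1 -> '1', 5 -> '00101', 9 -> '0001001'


num_bits = floor(log2(565)) + 1 = 10
leading_zeros = num_bits - 1 = 9
binary(565) = 1000110101

Elias gamma(565) = '000000000' + '1000110101' = 0000000001000110101 (19 bits)


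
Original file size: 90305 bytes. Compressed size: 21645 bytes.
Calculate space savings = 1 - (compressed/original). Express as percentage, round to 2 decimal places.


ratio = compressed/original = 21645/90305 = 0.239688
savings = 1 - ratio = 1 - 0.239688 = 0.760312
as a percentage: 0.760312 * 100 = 76.03%

Space savings = 1 - 21645/90305 = 76.03%


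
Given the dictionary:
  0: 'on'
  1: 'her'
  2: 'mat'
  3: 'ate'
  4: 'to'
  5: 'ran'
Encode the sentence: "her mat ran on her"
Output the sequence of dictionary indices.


Look up each word in the dictionary:
  'her' -> 1
  'mat' -> 2
  'ran' -> 5
  'on' -> 0
  'her' -> 1

Encoded: [1, 2, 5, 0, 1]


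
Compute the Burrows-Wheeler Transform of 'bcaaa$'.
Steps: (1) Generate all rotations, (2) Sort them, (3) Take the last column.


Rotations (sorted):
  0: $bcaaa -> last char: a
  1: a$bcaa -> last char: a
  2: aa$bca -> last char: a
  3: aaa$bc -> last char: c
  4: bcaaa$ -> last char: $
  5: caaa$b -> last char: b


BWT = aaac$b


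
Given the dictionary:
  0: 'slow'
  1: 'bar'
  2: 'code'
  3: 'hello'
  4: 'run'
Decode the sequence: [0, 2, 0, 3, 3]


Look up each index in the dictionary:
  0 -> 'slow'
  2 -> 'code'
  0 -> 'slow'
  3 -> 'hello'
  3 -> 'hello'

Decoded: "slow code slow hello hello"


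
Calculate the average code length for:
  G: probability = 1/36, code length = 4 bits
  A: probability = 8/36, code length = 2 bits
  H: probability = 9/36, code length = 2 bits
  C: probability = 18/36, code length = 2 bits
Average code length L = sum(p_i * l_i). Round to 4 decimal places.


Weighted contributions p_i * l_i:
  G: (1/36) * 4 = 4/36
  A: (8/36) * 2 = 16/36
  H: (9/36) * 2 = 18/36
  C: (18/36) * 2 = 36/36
Sum = (4 + 16 + 18 + 36)/36 = 74/36

L = 74/36 = 2.0556 bits/symbol


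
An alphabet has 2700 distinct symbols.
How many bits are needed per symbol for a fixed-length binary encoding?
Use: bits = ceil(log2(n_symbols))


log2(2700) = 11.3987
Bracket: 2^11 = 2048 < 2700 <= 2^12 = 4096
So ceil(log2(2700)) = 12

bits = ceil(log2(2700)) = ceil(11.3987) = 12 bits


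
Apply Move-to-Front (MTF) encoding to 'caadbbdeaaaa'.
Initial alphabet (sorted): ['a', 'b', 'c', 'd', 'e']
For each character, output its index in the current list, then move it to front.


MTF encoding:
'c': index 2 in ['a', 'b', 'c', 'd', 'e'] -> ['c', 'a', 'b', 'd', 'e']
'a': index 1 in ['c', 'a', 'b', 'd', 'e'] -> ['a', 'c', 'b', 'd', 'e']
'a': index 0 in ['a', 'c', 'b', 'd', 'e'] -> ['a', 'c', 'b', 'd', 'e']
'd': index 3 in ['a', 'c', 'b', 'd', 'e'] -> ['d', 'a', 'c', 'b', 'e']
'b': index 3 in ['d', 'a', 'c', 'b', 'e'] -> ['b', 'd', 'a', 'c', 'e']
'b': index 0 in ['b', 'd', 'a', 'c', 'e'] -> ['b', 'd', 'a', 'c', 'e']
'd': index 1 in ['b', 'd', 'a', 'c', 'e'] -> ['d', 'b', 'a', 'c', 'e']
'e': index 4 in ['d', 'b', 'a', 'c', 'e'] -> ['e', 'd', 'b', 'a', 'c']
'a': index 3 in ['e', 'd', 'b', 'a', 'c'] -> ['a', 'e', 'd', 'b', 'c']
'a': index 0 in ['a', 'e', 'd', 'b', 'c'] -> ['a', 'e', 'd', 'b', 'c']
'a': index 0 in ['a', 'e', 'd', 'b', 'c'] -> ['a', 'e', 'd', 'b', 'c']
'a': index 0 in ['a', 'e', 'd', 'b', 'c'] -> ['a', 'e', 'd', 'b', 'c']


Output: [2, 1, 0, 3, 3, 0, 1, 4, 3, 0, 0, 0]


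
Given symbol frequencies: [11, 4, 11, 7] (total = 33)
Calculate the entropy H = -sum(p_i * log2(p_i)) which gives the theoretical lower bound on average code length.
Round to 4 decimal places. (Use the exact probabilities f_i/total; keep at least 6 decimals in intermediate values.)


Per-symbol terms -p_i * log2(p_i) with p_i = f_i/33:
  p = 11/33 = 0.333333: log2(p) = -1.584963, -p*log2(p) = 0.528321
  p = 4/33 = 0.121212: log2(p) = -3.044394, -p*log2(p) = 0.369017
  p = 11/33 = 0.333333: log2(p) = -1.584963, -p*log2(p) = 0.528321
  p = 7/33 = 0.212121: log2(p) = -2.237039, -p*log2(p) = 0.474523
H = 0.528321 + 0.369017 + 0.528321 + 0.474523 = 1.900182

H = 1.9002 bits/symbol


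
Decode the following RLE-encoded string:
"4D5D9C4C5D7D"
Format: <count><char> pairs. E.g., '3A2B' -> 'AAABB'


Expanding each <count><char> pair:
  4D -> 'DDDD'
  5D -> 'DDDDD'
  9C -> 'CCCCCCCCC'
  4C -> 'CCCC'
  5D -> 'DDDDD'
  7D -> 'DDDDDDD'

Decoded = DDDDDDDDDCCCCCCCCCCCCCDDDDDDDDDDDD


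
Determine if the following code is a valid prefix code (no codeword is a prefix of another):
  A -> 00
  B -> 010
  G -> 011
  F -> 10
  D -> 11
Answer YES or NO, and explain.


Checking each pair (does one codeword prefix another?):
  A='00' vs B='010': no prefix
  A='00' vs G='011': no prefix
  A='00' vs F='10': no prefix
  A='00' vs D='11': no prefix
  B='010' vs A='00': no prefix
  B='010' vs G='011': no prefix
  B='010' vs F='10': no prefix
  B='010' vs D='11': no prefix
  G='011' vs A='00': no prefix
  G='011' vs B='010': no prefix
  G='011' vs F='10': no prefix
  G='011' vs D='11': no prefix
  F='10' vs A='00': no prefix
  F='10' vs B='010': no prefix
  F='10' vs G='011': no prefix
  F='10' vs D='11': no prefix
  D='11' vs A='00': no prefix
  D='11' vs B='010': no prefix
  D='11' vs G='011': no prefix
  D='11' vs F='10': no prefix
No violation found over all pairs.

YES -- this is a valid prefix code. No codeword is a prefix of any other codeword.


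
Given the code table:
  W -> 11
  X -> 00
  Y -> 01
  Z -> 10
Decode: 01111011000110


Decoding:
01 -> Y
11 -> W
10 -> Z
11 -> W
00 -> X
01 -> Y
10 -> Z


Result: YWZWXYZ


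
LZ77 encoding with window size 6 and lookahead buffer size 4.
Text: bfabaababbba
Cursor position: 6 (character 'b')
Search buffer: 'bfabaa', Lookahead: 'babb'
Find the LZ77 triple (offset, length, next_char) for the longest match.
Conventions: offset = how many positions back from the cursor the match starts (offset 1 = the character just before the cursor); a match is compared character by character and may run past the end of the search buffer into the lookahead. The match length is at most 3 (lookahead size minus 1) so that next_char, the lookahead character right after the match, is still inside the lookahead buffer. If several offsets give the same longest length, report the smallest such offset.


Try each offset into the search buffer:
  offset=1 (pos 5, char 'a'): match length 0
  offset=2 (pos 4, char 'a'): match length 0
  offset=3 (pos 3, char 'b'): match length 2
  offset=4 (pos 2, char 'a'): match length 0
  offset=5 (pos 1, char 'f'): match length 0
  offset=6 (pos 0, char 'b'): match length 1
Longest match has length 2 at offset 3.
next_char = character at position 6 + 2 = 8 -> 'b'

Best match: offset=3, length=2 (matching 'ba' starting at position 3)
LZ77 triple: (3, 2, 'b')


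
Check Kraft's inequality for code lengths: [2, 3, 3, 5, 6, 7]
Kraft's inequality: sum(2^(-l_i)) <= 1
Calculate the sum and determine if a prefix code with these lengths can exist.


Sum = 2^(-2) + 2^(-3) + 2^(-3) + 2^(-5) + 2^(-6) + 2^(-7)
    = 0.25 + 0.125 + 0.125 + 0.03125 + 0.015625 + 0.0078125
    = 71/128 = 0.5546875
Since 0.5546875 <= 1, Kraft's inequality IS satisfied.
A prefix code with these lengths CAN exist.

Kraft sum = 0.5546875. Satisfied.


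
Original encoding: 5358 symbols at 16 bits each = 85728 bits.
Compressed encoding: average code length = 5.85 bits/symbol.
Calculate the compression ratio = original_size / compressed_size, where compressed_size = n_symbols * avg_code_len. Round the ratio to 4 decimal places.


original_size = n_symbols * orig_bits = 5358 * 16 = 85728 bits
compressed_size = n_symbols * avg_code_len = 5358 * 5.85 = 31344.3 bits
ratio = original_size / compressed_size = 85728 / 31344.3 = 2.735

Compression ratio = 2.735


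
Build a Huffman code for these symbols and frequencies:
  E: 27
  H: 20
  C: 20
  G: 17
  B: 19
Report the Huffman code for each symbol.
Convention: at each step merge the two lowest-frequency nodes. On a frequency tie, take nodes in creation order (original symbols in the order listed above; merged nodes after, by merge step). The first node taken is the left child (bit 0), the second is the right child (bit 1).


Huffman tree construction:
Step 1: Merge G(17) + B(19) = 36
Step 2: Merge H(20) + C(20) = 40
Step 3: Merge E(27) + (G+B)(36) = 63
Step 4: Merge (H+C)(40) + (E+(G+B))(63) = 103
Read each symbol's code off the tree from the root (left child = 0, right child = 1).

Codes:
  E: 10 (length 2)
  H: 00 (length 2)
  C: 01 (length 2)
  G: 110 (length 3)
  B: 111 (length 3)
Average code length: 242/103 = 2.3495 bits/symbol


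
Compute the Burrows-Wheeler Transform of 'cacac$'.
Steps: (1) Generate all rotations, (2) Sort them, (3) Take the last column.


Rotations (sorted):
  0: $cacac -> last char: c
  1: ac$cac -> last char: c
  2: acac$c -> last char: c
  3: c$caca -> last char: a
  4: cac$ca -> last char: a
  5: cacac$ -> last char: $


BWT = cccaa$


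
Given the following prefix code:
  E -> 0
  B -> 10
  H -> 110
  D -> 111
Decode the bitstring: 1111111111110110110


Decoding step by step:
Bits 111 -> D
Bits 111 -> D
Bits 111 -> D
Bits 111 -> D
Bits 0 -> E
Bits 110 -> H
Bits 110 -> H


Decoded message: DDDDEHH


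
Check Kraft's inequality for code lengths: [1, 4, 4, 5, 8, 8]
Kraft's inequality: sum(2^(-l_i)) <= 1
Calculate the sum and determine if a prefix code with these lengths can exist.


Sum = 2^(-1) + 2^(-4) + 2^(-4) + 2^(-5) + 2^(-8) + 2^(-8)
    = 0.5 + 0.0625 + 0.0625 + 0.03125 + 0.00390625 + 0.00390625
    = 170/256 = 0.6640625
Since 0.6640625 <= 1, Kraft's inequality IS satisfied.
A prefix code with these lengths CAN exist.

Kraft sum = 0.6640625. Satisfied.


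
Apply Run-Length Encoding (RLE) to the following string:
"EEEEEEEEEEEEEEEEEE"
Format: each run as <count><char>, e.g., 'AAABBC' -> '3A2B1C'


Scanning runs left to right:
  i=0: run of 'E' x 18 -> '18E'

RLE = 18E


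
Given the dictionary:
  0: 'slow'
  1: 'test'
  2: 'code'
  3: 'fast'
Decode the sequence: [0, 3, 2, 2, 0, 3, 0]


Look up each index in the dictionary:
  0 -> 'slow'
  3 -> 'fast'
  2 -> 'code'
  2 -> 'code'
  0 -> 'slow'
  3 -> 'fast'
  0 -> 'slow'

Decoded: "slow fast code code slow fast slow"


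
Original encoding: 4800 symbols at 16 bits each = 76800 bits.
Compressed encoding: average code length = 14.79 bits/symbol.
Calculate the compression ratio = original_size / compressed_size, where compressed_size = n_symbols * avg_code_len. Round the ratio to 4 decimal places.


original_size = n_symbols * orig_bits = 4800 * 16 = 76800 bits
compressed_size = n_symbols * avg_code_len = 4800 * 14.79 = 70992.0 bits
ratio = original_size / compressed_size = 76800 / 70992.0 = 1.0818

Compression ratio = 1.0818


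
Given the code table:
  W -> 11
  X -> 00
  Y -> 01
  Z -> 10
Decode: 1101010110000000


Decoding:
11 -> W
01 -> Y
01 -> Y
01 -> Y
10 -> Z
00 -> X
00 -> X
00 -> X


Result: WYYYZXXX


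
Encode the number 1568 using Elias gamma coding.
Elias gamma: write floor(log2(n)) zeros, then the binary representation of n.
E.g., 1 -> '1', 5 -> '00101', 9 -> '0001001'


num_bits = floor(log2(1568)) + 1 = 11
leading_zeros = num_bits - 1 = 10
binary(1568) = 11000100000

Elias gamma(1568) = '0000000000' + '11000100000' = 000000000011000100000 (21 bits)
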